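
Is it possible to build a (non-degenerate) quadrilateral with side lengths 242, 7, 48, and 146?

For a quadrilateral, each side must be shorter than the sum of the others.
Here the longest side is 242, but the remaining 3 sides sum to only 201.

No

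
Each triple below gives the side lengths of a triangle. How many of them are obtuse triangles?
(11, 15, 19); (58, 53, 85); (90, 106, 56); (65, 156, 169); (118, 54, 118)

(11,15,19): 11²+15² = 346 < 361 = 19² → obtuse
(58,53,85): 53²+58² = 6173 < 7225 = 85² → obtuse
(90,106,56): 56²+90² = 11236 = 106² → right
(65,156,169): 65²+156² = 28561 = 169² → right
(118,54,118): 54²+118² = 16840 > 13924 = 118² → acute
2 of the 5 are obtuse.

2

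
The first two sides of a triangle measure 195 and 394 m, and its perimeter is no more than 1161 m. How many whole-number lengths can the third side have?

Triangle inequality: 199 < x < 589. Perimeter ≤ 1161 gives x ≤ 1161 − 195 − 394 = 572.
So 199 < x ≤ 572; integers 200 through 572: 373 values.

373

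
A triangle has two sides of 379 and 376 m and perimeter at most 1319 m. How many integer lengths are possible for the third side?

561

Triangle inequality: 3 < x < 755. Perimeter ≤ 1319 gives x ≤ 1319 − 379 − 376 = 564.
So 3 < x ≤ 564; integers 4 through 564: 561 values.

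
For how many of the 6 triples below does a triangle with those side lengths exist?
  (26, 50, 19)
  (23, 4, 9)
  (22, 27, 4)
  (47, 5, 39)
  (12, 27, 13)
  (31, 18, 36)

1

(19,26,50): 19+26 ≤ 50 → not valid
(4,9,23): 4+9 ≤ 23 → not valid
(4,22,27): 4+22 ≤ 27 → not valid
(5,39,47): 5+39 ≤ 47 → not valid
(12,13,27): 12+13 ≤ 27 → not valid
(18,31,36): 18+31 > 36 → valid
1 of the 6 triples forms a triangle.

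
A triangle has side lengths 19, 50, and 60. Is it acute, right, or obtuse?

obtuse

Compare the square of the longest side to the sum of squares of the other two: 19² + 50² = 2861 < 3600 = 60².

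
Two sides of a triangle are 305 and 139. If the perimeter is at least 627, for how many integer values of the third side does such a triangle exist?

Triangle inequality: 166 < x < 444. Perimeter ≥ 627 gives x ≥ 627 − 305 − 139 = 183.
So 183 ≤ x < 444; integers 183 through 443: 261 values.

261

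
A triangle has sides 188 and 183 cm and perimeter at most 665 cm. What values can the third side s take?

5 < s ≤ 294 cm

Triangle inequality alone gives 5 < s < 371.
The perimeter condition gives s ≤ 665 − 188 − 183 = 294.
Intersecting the two: 5 < s ≤ 294.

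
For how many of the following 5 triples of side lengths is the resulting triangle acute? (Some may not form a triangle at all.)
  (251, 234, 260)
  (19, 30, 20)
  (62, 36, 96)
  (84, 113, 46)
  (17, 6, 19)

1

(251,234,260): 234²+251² = 117757 > 67600 = 260² → acute
(19,30,20): 19²+20² = 761 < 900 = 30² → obtuse
(62,36,96): 36²+62² = 5140 < 9216 = 96² → obtuse
(84,113,46): 46²+84² = 9172 < 12769 = 113² → obtuse
(17,6,19): 6²+17² = 325 < 361 = 19² → obtuse
1 of the 5 is acute.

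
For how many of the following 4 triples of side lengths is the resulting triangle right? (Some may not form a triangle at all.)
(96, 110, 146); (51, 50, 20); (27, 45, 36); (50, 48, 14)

3

(96,110,146): 96²+110² = 21316 = 146² → right
(51,50,20): 20²+50² = 2900 > 2601 = 51² → acute
(27,45,36): 27²+36² = 2025 = 45² → right
(50,48,14): 14²+48² = 2500 = 50² → right
3 of the 4 are right.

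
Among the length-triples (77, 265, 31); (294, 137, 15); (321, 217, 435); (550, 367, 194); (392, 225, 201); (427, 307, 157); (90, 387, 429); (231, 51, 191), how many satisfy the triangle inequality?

(31,77,265): 31+77 ≤ 265 → not valid
(15,137,294): 15+137 ≤ 294 → not valid
(217,321,435): 217+321 > 435 → valid
(194,367,550): 194+367 > 550 → valid
(201,225,392): 201+225 > 392 → valid
(157,307,427): 157+307 > 427 → valid
(90,387,429): 90+387 > 429 → valid
(51,191,231): 51+191 > 231 → valid
6 of the 8 triples form a triangle.

6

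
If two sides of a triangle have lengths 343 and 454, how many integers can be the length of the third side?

The third side lies in the open interval (111, 797).
Integers from 112 to 796 inclusive: 796 − 112 + 1 = 685.

685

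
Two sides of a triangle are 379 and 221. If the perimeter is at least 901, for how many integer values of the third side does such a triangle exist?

299

Triangle inequality: 158 < x < 600. Perimeter ≥ 901 gives x ≥ 901 − 379 − 221 = 301.
So 301 ≤ x < 600; integers 301 through 599: 299 values.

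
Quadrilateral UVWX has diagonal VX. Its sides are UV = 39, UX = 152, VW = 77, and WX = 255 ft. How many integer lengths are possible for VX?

12

From triangle UVX: 113 < VX < 191.
From triangle WVX: 178 < VX < 332.
Intersection: 178 < VX < 191, so integers 179 through 190: 12 values.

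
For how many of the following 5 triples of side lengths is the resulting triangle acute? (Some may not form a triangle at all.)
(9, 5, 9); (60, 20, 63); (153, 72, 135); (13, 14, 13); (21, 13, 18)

4

(9,5,9): 5²+9² = 106 > 81 = 9² → acute
(60,20,63): 20²+60² = 4000 > 3969 = 63² → acute
(153,72,135): 72²+135² = 23409 = 153² → right
(13,14,13): 13²+13² = 338 > 196 = 14² → acute
(21,13,18): 13²+18² = 493 > 441 = 21² → acute
4 of the 5 are acute.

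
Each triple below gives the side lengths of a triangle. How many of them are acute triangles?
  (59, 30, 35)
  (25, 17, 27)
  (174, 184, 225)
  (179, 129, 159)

3

(59,30,35): 30²+35² = 2125 < 3481 = 59² → obtuse
(25,17,27): 17²+25² = 914 > 729 = 27² → acute
(174,184,225): 174²+184² = 64132 > 50625 = 225² → acute
(179,129,159): 129²+159² = 41922 > 32041 = 179² → acute
3 of the 4 are acute.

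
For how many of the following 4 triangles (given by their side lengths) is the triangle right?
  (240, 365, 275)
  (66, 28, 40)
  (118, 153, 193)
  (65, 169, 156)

2

(240,365,275): 240²+275² = 133225 = 365² → right
(66,28,40): 28²+40² = 2384 < 4356 = 66² → obtuse
(118,153,193): 118²+153² = 37333 > 37249 = 193² → acute
(65,169,156): 65²+156² = 28561 = 169² → right
2 of the 4 are right.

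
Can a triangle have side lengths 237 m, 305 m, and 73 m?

Yes

The longest side is 305, and the other two sum to 310.
Since 310 > 305, the triangle inequality holds.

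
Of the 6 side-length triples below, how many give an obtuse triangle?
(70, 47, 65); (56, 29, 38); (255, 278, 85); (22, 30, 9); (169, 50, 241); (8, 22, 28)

(70,47,65): 47²+65² = 6434 > 4900 = 70² → acute
(56,29,38): 29²+38² = 2285 < 3136 = 56² → obtuse
(255,278,85): 85²+255² = 72250 < 77284 = 278² → obtuse
(22,30,9): 9²+22² = 565 < 900 = 30² → obtuse
(169,50,241): 50+169 ≤ 241, not a triangle
(8,22,28): 8²+22² = 548 < 784 = 28² → obtuse
4 of the 6 are obtuse.

4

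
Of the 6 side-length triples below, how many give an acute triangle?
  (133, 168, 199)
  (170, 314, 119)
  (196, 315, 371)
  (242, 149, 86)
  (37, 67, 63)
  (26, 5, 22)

2

(133,168,199): 133²+168² = 45913 > 39601 = 199² → acute
(170,314,119): 119+170 ≤ 314, not a triangle
(196,315,371): 196²+315² = 137641 = 371² → right
(242,149,86): 86+149 ≤ 242, not a triangle
(37,67,63): 37²+63² = 5338 > 4489 = 67² → acute
(26,5,22): 5²+22² = 509 < 676 = 26² → obtuse
2 of the 6 are acute.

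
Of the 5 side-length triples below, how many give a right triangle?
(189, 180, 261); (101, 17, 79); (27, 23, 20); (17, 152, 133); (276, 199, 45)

1

(189,180,261): 180²+189² = 68121 = 261² → right
(101,17,79): 17+79 ≤ 101, not a triangle
(27,23,20): 20²+23² = 929 > 729 = 27² → acute
(17,152,133): 17+133 ≤ 152, not a triangle
(276,199,45): 45+199 ≤ 276, not a triangle
1 of the 5 is right.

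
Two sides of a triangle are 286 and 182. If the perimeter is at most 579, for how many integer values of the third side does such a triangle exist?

7

Triangle inequality: 104 < x < 468. Perimeter ≤ 579 gives x ≤ 579 − 286 − 182 = 111.
So 104 < x ≤ 111; integers 105 through 111: 7 values.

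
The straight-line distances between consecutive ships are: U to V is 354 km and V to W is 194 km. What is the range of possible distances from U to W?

160 ≤ UW ≤ 548 km

By the triangle inequality, |354 − 194| ≤ UW ≤ 354 + 194.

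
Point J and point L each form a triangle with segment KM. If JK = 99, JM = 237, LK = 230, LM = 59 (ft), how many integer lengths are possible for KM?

117

From triangle JKM: 138 < KM < 336.
From triangle LKM: 171 < KM < 289.
Intersection: 171 < KM < 289, so integers 172 through 288: 117 values.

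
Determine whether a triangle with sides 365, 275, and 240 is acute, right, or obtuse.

Compare the square of the longest side to the sum of squares of the other two: 240² + 275² = 133225 = 365².

right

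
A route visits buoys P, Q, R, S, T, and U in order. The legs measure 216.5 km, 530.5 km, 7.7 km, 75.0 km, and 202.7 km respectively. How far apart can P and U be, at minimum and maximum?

28.6 ≤ PU ≤ 1032.4 km

The maximum is all hops collinear in one direction: 216.5 + 530.5 + 7.7 + 75.0 + 202.7 = 1032.4.
The longest hop is 530.5; the others sum to 501.9. Folding the others back against it leaves at least 530.5 − 501.9 = 28.6.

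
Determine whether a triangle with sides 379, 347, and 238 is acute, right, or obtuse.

acute

Compare the square of the longest side to the sum of squares of the other two: 238² + 347² = 177053 > 143641 = 379².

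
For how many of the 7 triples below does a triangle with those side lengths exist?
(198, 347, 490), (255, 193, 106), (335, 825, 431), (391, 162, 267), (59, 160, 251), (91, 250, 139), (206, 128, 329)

(198,347,490): 198+347 > 490 → valid
(106,193,255): 106+193 > 255 → valid
(335,431,825): 335+431 ≤ 825 → not valid
(162,267,391): 162+267 > 391 → valid
(59,160,251): 59+160 ≤ 251 → not valid
(91,139,250): 91+139 ≤ 250 → not valid
(128,206,329): 128+206 > 329 → valid
4 of the 7 triples form a triangle.

4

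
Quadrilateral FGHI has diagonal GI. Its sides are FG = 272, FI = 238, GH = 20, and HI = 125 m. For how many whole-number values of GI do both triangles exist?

From triangle FGI: 34 < GI < 510.
From triangle HGI: 105 < GI < 145.
Intersection: 105 < GI < 145, so integers 106 through 144: 39 values.

39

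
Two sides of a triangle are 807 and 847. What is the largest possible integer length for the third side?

The third side must be strictly less than 807 + 847 = 1654.
The largest integer below 1654 is 1653.

1653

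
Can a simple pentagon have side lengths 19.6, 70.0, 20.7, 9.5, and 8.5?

For a pentagon, each side must be shorter than the sum of the others.
Here the longest side is 70.0, but the remaining 4 sides sum to only 58.3.

No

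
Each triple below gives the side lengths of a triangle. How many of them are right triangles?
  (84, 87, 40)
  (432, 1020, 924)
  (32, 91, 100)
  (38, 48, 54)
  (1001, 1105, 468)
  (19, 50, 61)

(84,87,40): 40²+84² = 8656 > 7569 = 87² → acute
(432,1020,924): 432²+924² = 1040400 = 1020² → right
(32,91,100): 32²+91² = 9305 < 10000 = 100² → obtuse
(38,48,54): 38²+48² = 3748 > 2916 = 54² → acute
(1001,1105,468): 468²+1001² = 1221025 = 1105² → right
(19,50,61): 19²+50² = 2861 < 3721 = 61² → obtuse
2 of the 6 are right.

2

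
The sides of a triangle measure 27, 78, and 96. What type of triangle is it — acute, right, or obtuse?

obtuse

Compare the square of the longest side to the sum of squares of the other two: 27² + 78² = 6813 < 9216 = 96².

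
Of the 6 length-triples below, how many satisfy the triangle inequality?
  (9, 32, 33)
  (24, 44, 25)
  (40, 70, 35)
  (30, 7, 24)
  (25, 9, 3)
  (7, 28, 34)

(9,32,33): 9+32 > 33 → valid
(24,25,44): 24+25 > 44 → valid
(35,40,70): 35+40 > 70 → valid
(7,24,30): 7+24 > 30 → valid
(3,9,25): 3+9 ≤ 25 → not valid
(7,28,34): 7+28 > 34 → valid
5 of the 6 triples form a triangle.

5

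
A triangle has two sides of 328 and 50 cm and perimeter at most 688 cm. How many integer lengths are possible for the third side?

Triangle inequality: 278 < x < 378. Perimeter ≤ 688 gives x ≤ 688 − 328 − 50 = 310.
So 278 < x ≤ 310; integers 279 through 310: 32 values.

32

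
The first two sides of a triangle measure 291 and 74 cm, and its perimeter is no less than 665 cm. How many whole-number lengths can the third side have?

Triangle inequality: 217 < x < 365. Perimeter ≥ 665 gives x ≥ 665 − 291 − 74 = 300.
So 300 ≤ x < 365; integers 300 through 364: 65 values.

65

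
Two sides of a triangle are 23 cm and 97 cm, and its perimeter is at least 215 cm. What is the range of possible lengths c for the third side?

95 ≤ c < 120

Triangle inequality alone gives 74 < c < 120.
The perimeter condition gives c ≥ 215 − 23 − 97 = 95.
Intersecting the two: 95 ≤ c < 120.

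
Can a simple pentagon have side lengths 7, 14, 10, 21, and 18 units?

A pentagon exists iff every side is shorter than the sum of the others — equivalently, the longest side is less than the sum of the rest.
Longest side 21 < 49 (sum of the remaining 4), so yes.

Yes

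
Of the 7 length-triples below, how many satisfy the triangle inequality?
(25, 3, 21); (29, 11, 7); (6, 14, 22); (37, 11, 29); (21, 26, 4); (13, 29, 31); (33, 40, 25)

3

(3,21,25): 3+21 ≤ 25 → not valid
(7,11,29): 7+11 ≤ 29 → not valid
(6,14,22): 6+14 ≤ 22 → not valid
(11,29,37): 11+29 > 37 → valid
(4,21,26): 4+21 ≤ 26 → not valid
(13,29,31): 13+29 > 31 → valid
(25,33,40): 25+33 > 40 → valid
3 of the 7 triples form a triangle.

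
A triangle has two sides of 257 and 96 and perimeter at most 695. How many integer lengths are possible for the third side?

Triangle inequality: 161 < x < 353. Perimeter ≤ 695 gives x ≤ 695 − 257 − 96 = 342.
So 161 < x ≤ 342; integers 162 through 342: 181 values.

181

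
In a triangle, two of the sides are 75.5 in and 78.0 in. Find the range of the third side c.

2.5 < c < 153.5

By the triangle inequality, c must be less than 75.5 + 78.0 = 153.5 and greater than |75.5 − 78.0| = 2.5.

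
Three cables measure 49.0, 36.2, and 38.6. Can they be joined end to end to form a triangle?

The longest side is 49.0, and the other two sum to 74.8.
Since 74.8 > 49.0, the triangle inequality holds.

Yes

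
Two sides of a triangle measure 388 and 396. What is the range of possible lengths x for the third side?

8 < x < 784

By the triangle inequality, x must be less than 388 + 396 = 784 and greater than |388 − 396| = 8.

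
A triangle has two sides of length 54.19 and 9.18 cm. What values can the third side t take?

By the triangle inequality, t must be less than 54.19 + 9.18 = 63.37 and greater than |54.19 − 9.18| = 45.01.

45.01 < t < 63.37 (cm)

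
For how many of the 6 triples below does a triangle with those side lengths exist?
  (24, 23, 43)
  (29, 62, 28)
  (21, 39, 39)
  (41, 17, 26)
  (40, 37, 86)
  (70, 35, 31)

3

(23,24,43): 23+24 > 43 → valid
(28,29,62): 28+29 ≤ 62 → not valid
(21,39,39): 21+39 > 39 → valid
(17,26,41): 17+26 > 41 → valid
(37,40,86): 37+40 ≤ 86 → not valid
(31,35,70): 31+35 ≤ 70 → not valid
3 of the 6 triples form a triangle.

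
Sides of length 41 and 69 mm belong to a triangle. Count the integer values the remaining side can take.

81

The third side lies in the open interval (28, 110).
Integers from 29 to 109 inclusive: 109 − 29 + 1 = 81.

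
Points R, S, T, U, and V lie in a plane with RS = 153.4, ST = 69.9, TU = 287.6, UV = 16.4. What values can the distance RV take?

47.9 ≤ RV ≤ 527.3

The maximum is all hops collinear in one direction: 153.4 + 69.9 + 287.6 + 16.4 = 527.3.
The longest hop is 287.6; the others sum to 239.7. Folding the others back against it leaves at least 287.6 − 239.7 = 47.9.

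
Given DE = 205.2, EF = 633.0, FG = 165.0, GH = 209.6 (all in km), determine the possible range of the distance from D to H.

53.2 ≤ DH ≤ 1212.8 km

The maximum is all hops collinear in one direction: 205.2 + 633.0 + 165.0 + 209.6 = 1212.8.
The longest hop is 633.0; the others sum to 579.8. Folding the others back against it leaves at least 633.0 − 579.8 = 53.2.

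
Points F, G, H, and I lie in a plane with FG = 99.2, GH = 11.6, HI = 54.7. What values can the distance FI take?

The maximum is all hops collinear in one direction: 99.2 + 11.6 + 54.7 = 165.5.
The longest hop is 99.2; the others sum to 66.3. Folding the others back against it leaves at least 99.2 − 66.3 = 32.9.

32.9 ≤ FI ≤ 165.5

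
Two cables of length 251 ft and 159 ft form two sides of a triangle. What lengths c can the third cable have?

92 < c < 410 (ft)

By the triangle inequality, c must be less than 251 + 159 = 410 and greater than |251 − 159| = 92.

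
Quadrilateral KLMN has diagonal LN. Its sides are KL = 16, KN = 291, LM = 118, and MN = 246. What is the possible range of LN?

From triangle KLN: |16 − 291| < LN < 16 + 291, i.e. 275 < LN < 307.
From triangle MLN: 128 < LN < 364.
Both must hold, so LN lies in the intersection.

275 < LN < 307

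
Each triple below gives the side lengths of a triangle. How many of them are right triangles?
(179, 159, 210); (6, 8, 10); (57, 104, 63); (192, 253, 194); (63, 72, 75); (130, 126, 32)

(179,159,210): 159²+179² = 57322 > 44100 = 210² → acute
(6,8,10): 6²+8² = 100 = 10² → right
(57,104,63): 57²+63² = 7218 < 10816 = 104² → obtuse
(192,253,194): 192²+194² = 74500 > 64009 = 253² → acute
(63,72,75): 63²+72² = 9153 > 5625 = 75² → acute
(130,126,32): 32²+126² = 16900 = 130² → right
2 of the 6 are right.

2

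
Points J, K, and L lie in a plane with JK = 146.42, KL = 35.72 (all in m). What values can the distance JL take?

By the triangle inequality, |146.42 − 35.72| ≤ JL ≤ 146.42 + 35.72.

110.70 ≤ JL ≤ 182.14 m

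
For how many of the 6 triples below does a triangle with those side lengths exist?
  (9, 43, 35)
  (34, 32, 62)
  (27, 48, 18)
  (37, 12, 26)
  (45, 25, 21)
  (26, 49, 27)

(9,35,43): 9+35 > 43 → valid
(32,34,62): 32+34 > 62 → valid
(18,27,48): 18+27 ≤ 48 → not valid
(12,26,37): 12+26 > 37 → valid
(21,25,45): 21+25 > 45 → valid
(26,27,49): 26+27 > 49 → valid
5 of the 6 triples form a triangle.

5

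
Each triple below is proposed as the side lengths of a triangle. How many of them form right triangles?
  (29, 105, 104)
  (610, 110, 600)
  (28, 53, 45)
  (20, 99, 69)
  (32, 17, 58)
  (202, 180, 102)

(29,105,104): 29²+104² = 11657 > 11025 = 105² → acute
(610,110,600): 110²+600² = 372100 = 610² → right
(28,53,45): 28²+45² = 2809 = 53² → right
(20,99,69): 20+69 ≤ 99, not a triangle
(32,17,58): 17+32 ≤ 58, not a triangle
(202,180,102): 102²+180² = 42804 > 40804 = 202² → acute
2 of the 6 are right.

2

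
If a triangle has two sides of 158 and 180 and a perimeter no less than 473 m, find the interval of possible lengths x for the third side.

Triangle inequality alone gives 22 < x < 338.
The perimeter condition gives x ≥ 473 − 158 − 180 = 135.
Intersecting the two: 135 ≤ x < 338.

135 ≤ x < 338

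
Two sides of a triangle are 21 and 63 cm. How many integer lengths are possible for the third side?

41

The third side lies in the open interval (42, 84).
Integers from 43 to 83 inclusive: 83 − 43 + 1 = 41.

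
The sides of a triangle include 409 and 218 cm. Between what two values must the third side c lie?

191 < c < 627

By the triangle inequality, c must be less than 409 + 218 = 627 and greater than |409 − 218| = 191.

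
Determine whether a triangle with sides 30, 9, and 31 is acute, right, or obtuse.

acute

Compare the square of the longest side to the sum of squares of the other two: 9² + 30² = 981 > 961 = 31².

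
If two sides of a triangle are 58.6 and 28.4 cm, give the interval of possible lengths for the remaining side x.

By the triangle inequality, x must be less than 58.6 + 28.4 = 87.0 and greater than |58.6 − 28.4| = 30.2.

30.2 < x < 87.0 (cm)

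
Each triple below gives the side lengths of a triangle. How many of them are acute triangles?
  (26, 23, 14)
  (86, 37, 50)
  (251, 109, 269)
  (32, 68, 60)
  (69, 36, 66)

3

(26,23,14): 14²+23² = 725 > 676 = 26² → acute
(86,37,50): 37²+50² = 3869 < 7396 = 86² → obtuse
(251,109,269): 109²+251² = 74882 > 72361 = 269² → acute
(32,68,60): 32²+60² = 4624 = 68² → right
(69,36,66): 36²+66² = 5652 > 4761 = 69² → acute
3 of the 5 are acute.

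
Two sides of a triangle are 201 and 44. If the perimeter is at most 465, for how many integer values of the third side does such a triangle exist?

63

Triangle inequality: 157 < x < 245. Perimeter ≤ 465 gives x ≤ 465 − 201 − 44 = 220.
So 157 < x ≤ 220; integers 158 through 220: 63 values.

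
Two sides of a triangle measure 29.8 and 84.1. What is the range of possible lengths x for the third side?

54.3 < x < 113.9

By the triangle inequality, x must be less than 29.8 + 84.1 = 113.9 and greater than |29.8 − 84.1| = 54.3.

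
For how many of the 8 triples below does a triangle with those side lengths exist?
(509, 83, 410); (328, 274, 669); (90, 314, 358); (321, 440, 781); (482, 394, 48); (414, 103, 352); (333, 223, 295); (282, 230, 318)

(83,410,509): 83+410 ≤ 509 → not valid
(274,328,669): 274+328 ≤ 669 → not valid
(90,314,358): 90+314 > 358 → valid
(321,440,781): 321+440 ≤ 781 → not valid
(48,394,482): 48+394 ≤ 482 → not valid
(103,352,414): 103+352 > 414 → valid
(223,295,333): 223+295 > 333 → valid
(230,282,318): 230+282 > 318 → valid
4 of the 8 triples form a triangle.

4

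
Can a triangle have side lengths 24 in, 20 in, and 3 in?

No

The longest side is 24, but the other two sum to only 23.
23 < 24, so the triangle inequality fails.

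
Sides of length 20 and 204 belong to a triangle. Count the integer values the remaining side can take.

39

The third side lies in the open interval (184, 224).
Integers from 185 to 223 inclusive: 223 − 185 + 1 = 39.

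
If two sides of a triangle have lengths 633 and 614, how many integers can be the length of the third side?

1227

The third side lies in the open interval (19, 1247).
Integers from 20 to 1246 inclusive: 1246 − 20 + 1 = 1227.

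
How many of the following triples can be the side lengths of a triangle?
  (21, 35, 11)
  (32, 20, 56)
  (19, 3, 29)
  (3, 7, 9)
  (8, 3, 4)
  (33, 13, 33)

(11,21,35): 11+21 ≤ 35 → not valid
(20,32,56): 20+32 ≤ 56 → not valid
(3,19,29): 3+19 ≤ 29 → not valid
(3,7,9): 3+7 > 9 → valid
(3,4,8): 3+4 ≤ 8 → not valid
(13,33,33): 13+33 > 33 → valid
2 of the 6 triples form a triangle.

2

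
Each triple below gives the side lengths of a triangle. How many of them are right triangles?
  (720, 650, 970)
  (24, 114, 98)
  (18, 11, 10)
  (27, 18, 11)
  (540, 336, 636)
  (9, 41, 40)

3

(720,650,970): 650²+720² = 940900 = 970² → right
(24,114,98): 24²+98² = 10180 < 12996 = 114² → obtuse
(18,11,10): 10²+11² = 221 < 324 = 18² → obtuse
(27,18,11): 11²+18² = 445 < 729 = 27² → obtuse
(540,336,636): 336²+540² = 404496 = 636² → right
(9,41,40): 9²+40² = 1681 = 41² → right
3 of the 6 are right.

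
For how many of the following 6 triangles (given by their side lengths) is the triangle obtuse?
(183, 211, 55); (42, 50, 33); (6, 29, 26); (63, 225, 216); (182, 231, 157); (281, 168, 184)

(183,211,55): 55²+183² = 36514 < 44521 = 211² → obtuse
(42,50,33): 33²+42² = 2853 > 2500 = 50² → acute
(6,29,26): 6²+26² = 712 < 841 = 29² → obtuse
(63,225,216): 63²+216² = 50625 = 225² → right
(182,231,157): 157²+182² = 57773 > 53361 = 231² → acute
(281,168,184): 168²+184² = 62080 < 78961 = 281² → obtuse
3 of the 6 are obtuse.

3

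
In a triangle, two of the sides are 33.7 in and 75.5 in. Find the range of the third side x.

By the triangle inequality, x must be less than 33.7 + 75.5 = 109.2 and greater than |33.7 − 75.5| = 41.8.

41.8 < x < 109.2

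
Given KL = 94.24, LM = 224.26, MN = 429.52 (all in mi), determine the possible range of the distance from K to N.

111.02 ≤ KN ≤ 748.02 mi

The maximum is all hops collinear in one direction: 94.24 + 224.26 + 429.52 = 748.02.
The longest hop is 429.52; the others sum to 318.50. Folding the others back against it leaves at least 429.52 − 318.50 = 111.02.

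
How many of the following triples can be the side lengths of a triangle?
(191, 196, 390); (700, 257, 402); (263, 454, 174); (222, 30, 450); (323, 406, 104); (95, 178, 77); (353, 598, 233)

1

(191,196,390): 191+196 ≤ 390 → not valid
(257,402,700): 257+402 ≤ 700 → not valid
(174,263,454): 174+263 ≤ 454 → not valid
(30,222,450): 30+222 ≤ 450 → not valid
(104,323,406): 104+323 > 406 → valid
(77,95,178): 77+95 ≤ 178 → not valid
(233,353,598): 233+353 ≤ 598 → not valid
1 of the 7 triples forms a triangle.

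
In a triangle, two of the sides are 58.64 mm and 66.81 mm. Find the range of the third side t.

8.17 < t < 125.45

By the triangle inequality, t must be less than 58.64 + 66.81 = 125.45 and greater than |58.64 − 66.81| = 8.17.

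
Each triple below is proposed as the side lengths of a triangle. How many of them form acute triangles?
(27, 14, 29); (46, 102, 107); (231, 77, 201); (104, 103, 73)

(27,14,29): 14²+27² = 925 > 841 = 29² → acute
(46,102,107): 46²+102² = 12520 > 11449 = 107² → acute
(231,77,201): 77²+201² = 46330 < 53361 = 231² → obtuse
(104,103,73): 73²+103² = 15938 > 10816 = 104² → acute
3 of the 4 are acute.

3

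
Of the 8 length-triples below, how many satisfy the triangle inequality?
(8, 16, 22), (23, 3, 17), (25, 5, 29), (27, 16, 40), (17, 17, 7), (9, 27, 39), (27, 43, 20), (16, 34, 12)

(8,16,22): 8+16 > 22 → valid
(3,17,23): 3+17 ≤ 23 → not valid
(5,25,29): 5+25 > 29 → valid
(16,27,40): 16+27 > 40 → valid
(7,17,17): 7+17 > 17 → valid
(9,27,39): 9+27 ≤ 39 → not valid
(20,27,43): 20+27 > 43 → valid
(12,16,34): 12+16 ≤ 34 → not valid
5 of the 8 triples form a triangle.

5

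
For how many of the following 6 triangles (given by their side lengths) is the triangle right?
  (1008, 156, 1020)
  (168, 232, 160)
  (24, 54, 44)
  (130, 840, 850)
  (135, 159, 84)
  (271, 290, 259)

(1008,156,1020): 156²+1008² = 1040400 = 1020² → right
(168,232,160): 160²+168² = 53824 = 232² → right
(24,54,44): 24²+44² = 2512 < 2916 = 54² → obtuse
(130,840,850): 130²+840² = 722500 = 850² → right
(135,159,84): 84²+135² = 25281 = 159² → right
(271,290,259): 259²+271² = 140522 > 84100 = 290² → acute
4 of the 6 are right.

4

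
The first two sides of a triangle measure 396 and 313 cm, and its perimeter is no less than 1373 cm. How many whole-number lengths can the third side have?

Triangle inequality: 83 < x < 709. Perimeter ≥ 1373 gives x ≥ 1373 − 396 − 313 = 664.
So 664 ≤ x < 709; integers 664 through 708: 45 values.

45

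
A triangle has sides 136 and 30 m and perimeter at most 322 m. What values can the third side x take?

106 < x ≤ 156

Triangle inequality alone gives 106 < x < 166.
The perimeter condition gives x ≤ 322 − 136 − 30 = 156.
Intersecting the two: 106 < x ≤ 156.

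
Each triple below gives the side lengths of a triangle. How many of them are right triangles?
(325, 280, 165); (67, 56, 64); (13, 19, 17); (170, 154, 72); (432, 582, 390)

3

(325,280,165): 165²+280² = 105625 = 325² → right
(67,56,64): 56²+64² = 7232 > 4489 = 67² → acute
(13,19,17): 13²+17² = 458 > 361 = 19² → acute
(170,154,72): 72²+154² = 28900 = 170² → right
(432,582,390): 390²+432² = 338724 = 582² → right
3 of the 5 are right.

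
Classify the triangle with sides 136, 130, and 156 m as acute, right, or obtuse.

acute

Compare the square of the longest side to the sum of squares of the other two: 130² + 136² = 35396 > 24336 = 156².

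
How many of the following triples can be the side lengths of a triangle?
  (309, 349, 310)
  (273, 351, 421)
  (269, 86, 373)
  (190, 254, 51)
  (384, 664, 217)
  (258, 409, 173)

(309,310,349): 309+310 > 349 → valid
(273,351,421): 273+351 > 421 → valid
(86,269,373): 86+269 ≤ 373 → not valid
(51,190,254): 51+190 ≤ 254 → not valid
(217,384,664): 217+384 ≤ 664 → not valid
(173,258,409): 173+258 > 409 → valid
3 of the 6 triples form a triangle.

3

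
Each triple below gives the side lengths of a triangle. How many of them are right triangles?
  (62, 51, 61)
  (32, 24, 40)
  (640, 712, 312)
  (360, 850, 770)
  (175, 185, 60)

(62,51,61): 51²+61² = 6322 > 3844 = 62² → acute
(32,24,40): 24²+32² = 1600 = 40² → right
(640,712,312): 312²+640² = 506944 = 712² → right
(360,850,770): 360²+770² = 722500 = 850² → right
(175,185,60): 60²+175² = 34225 = 185² → right
4 of the 5 are right.

4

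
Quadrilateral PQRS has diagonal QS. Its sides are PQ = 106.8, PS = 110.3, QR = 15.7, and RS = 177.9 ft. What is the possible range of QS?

From triangle PQS: |106.8 − 110.3| < QS < 106.8 + 110.3, i.e. 3.5 < QS < 217.1.
From triangle RQS: 162.2 < QS < 193.6.
Both must hold, so QS lies in the intersection.

162.2 < QS < 193.6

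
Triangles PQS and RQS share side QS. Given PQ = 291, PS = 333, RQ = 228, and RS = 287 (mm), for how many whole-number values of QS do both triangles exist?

From triangle PQS: 42 < QS < 624.
From triangle RQS: 59 < QS < 515.
Intersection: 59 < QS < 515, so integers 60 through 514: 455 values.

455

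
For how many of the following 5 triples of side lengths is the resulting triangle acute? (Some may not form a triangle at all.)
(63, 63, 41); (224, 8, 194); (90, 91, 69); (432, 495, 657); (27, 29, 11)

3

(63,63,41): 41²+63² = 5650 > 3969 = 63² → acute
(224,8,194): 8+194 ≤ 224, not a triangle
(90,91,69): 69²+90² = 12861 > 8281 = 91² → acute
(432,495,657): 432²+495² = 431649 = 657² → right
(27,29,11): 11²+27² = 850 > 841 = 29² → acute
3 of the 5 are acute.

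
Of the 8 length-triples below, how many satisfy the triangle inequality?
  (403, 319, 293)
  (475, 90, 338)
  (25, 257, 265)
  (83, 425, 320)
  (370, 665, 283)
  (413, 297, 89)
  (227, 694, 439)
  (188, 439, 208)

(293,319,403): 293+319 > 403 → valid
(90,338,475): 90+338 ≤ 475 → not valid
(25,257,265): 25+257 > 265 → valid
(83,320,425): 83+320 ≤ 425 → not valid
(283,370,665): 283+370 ≤ 665 → not valid
(89,297,413): 89+297 ≤ 413 → not valid
(227,439,694): 227+439 ≤ 694 → not valid
(188,208,439): 188+208 ≤ 439 → not valid
2 of the 8 triples form a triangle.

2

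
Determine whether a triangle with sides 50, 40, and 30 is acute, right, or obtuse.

Compare the square of the longest side to the sum of squares of the other two: 30² + 40² = 2500 = 50².

right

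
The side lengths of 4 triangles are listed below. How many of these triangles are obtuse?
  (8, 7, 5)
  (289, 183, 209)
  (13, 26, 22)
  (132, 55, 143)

2

(8,7,5): 5²+7² = 74 > 64 = 8² → acute
(289,183,209): 183²+209² = 77170 < 83521 = 289² → obtuse
(13,26,22): 13²+22² = 653 < 676 = 26² → obtuse
(132,55,143): 55²+132² = 20449 = 143² → right
2 of the 4 are obtuse.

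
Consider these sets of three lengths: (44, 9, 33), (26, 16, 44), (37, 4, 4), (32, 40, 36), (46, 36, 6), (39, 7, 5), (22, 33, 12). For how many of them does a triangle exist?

(9,33,44): 9+33 ≤ 44 → not valid
(16,26,44): 16+26 ≤ 44 → not valid
(4,4,37): 4+4 ≤ 37 → not valid
(32,36,40): 32+36 > 40 → valid
(6,36,46): 6+36 ≤ 46 → not valid
(5,7,39): 5+7 ≤ 39 → not valid
(12,22,33): 12+22 > 33 → valid
2 of the 7 triples form a triangle.

2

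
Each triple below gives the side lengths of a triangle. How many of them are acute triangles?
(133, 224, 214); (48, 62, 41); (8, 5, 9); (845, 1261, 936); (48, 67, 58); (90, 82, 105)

5

(133,224,214): 133²+214² = 63485 > 50176 = 224² → acute
(48,62,41): 41²+48² = 3985 > 3844 = 62² → acute
(8,5,9): 5²+8² = 89 > 81 = 9² → acute
(845,1261,936): 845²+936² = 1590121 = 1261² → right
(48,67,58): 48²+58² = 5668 > 4489 = 67² → acute
(90,82,105): 82²+90² = 14824 > 11025 = 105² → acute
5 of the 6 are acute.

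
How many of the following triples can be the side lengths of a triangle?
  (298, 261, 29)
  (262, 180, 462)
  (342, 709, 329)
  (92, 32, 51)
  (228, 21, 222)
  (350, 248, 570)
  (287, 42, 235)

(29,261,298): 29+261 ≤ 298 → not valid
(180,262,462): 180+262 ≤ 462 → not valid
(329,342,709): 329+342 ≤ 709 → not valid
(32,51,92): 32+51 ≤ 92 → not valid
(21,222,228): 21+222 > 228 → valid
(248,350,570): 248+350 > 570 → valid
(42,235,287): 42+235 ≤ 287 → not valid
2 of the 7 triples form a triangle.

2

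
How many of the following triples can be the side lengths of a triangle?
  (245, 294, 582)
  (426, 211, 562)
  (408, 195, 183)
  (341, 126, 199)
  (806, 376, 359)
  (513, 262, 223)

(245,294,582): 245+294 ≤ 582 → not valid
(211,426,562): 211+426 > 562 → valid
(183,195,408): 183+195 ≤ 408 → not valid
(126,199,341): 126+199 ≤ 341 → not valid
(359,376,806): 359+376 ≤ 806 → not valid
(223,262,513): 223+262 ≤ 513 → not valid
1 of the 6 triples forms a triangle.

1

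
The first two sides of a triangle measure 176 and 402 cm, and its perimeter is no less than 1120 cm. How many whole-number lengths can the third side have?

36

Triangle inequality: 226 < x < 578. Perimeter ≥ 1120 gives x ≥ 1120 − 176 − 402 = 542.
So 542 ≤ x < 578; integers 542 through 577: 36 values.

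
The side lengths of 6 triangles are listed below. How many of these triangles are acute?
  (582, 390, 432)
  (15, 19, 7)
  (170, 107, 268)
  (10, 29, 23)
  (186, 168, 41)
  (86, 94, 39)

1

(582,390,432): 390²+432² = 338724 = 582² → right
(15,19,7): 7²+15² = 274 < 361 = 19² → obtuse
(170,107,268): 107²+170² = 40349 < 71824 = 268² → obtuse
(10,29,23): 10²+23² = 629 < 841 = 29² → obtuse
(186,168,41): 41²+168² = 29905 < 34596 = 186² → obtuse
(86,94,39): 39²+86² = 8917 > 8836 = 94² → acute
1 of the 6 is acute.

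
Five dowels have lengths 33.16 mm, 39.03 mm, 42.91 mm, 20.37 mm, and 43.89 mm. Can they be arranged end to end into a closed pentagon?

Yes

A pentagon exists iff every side is shorter than the sum of the others — equivalently, the longest side is less than the sum of the rest.
Longest side 43.89 < 135.47 (sum of the remaining 4), so yes.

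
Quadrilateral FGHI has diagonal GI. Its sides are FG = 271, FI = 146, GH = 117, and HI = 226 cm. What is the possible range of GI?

125 < GI < 343

From triangle FGI: |271 − 146| < GI < 271 + 146, i.e. 125 < GI < 417.
From triangle HGI: 109 < GI < 343.
Both must hold, so GI lies in the intersection.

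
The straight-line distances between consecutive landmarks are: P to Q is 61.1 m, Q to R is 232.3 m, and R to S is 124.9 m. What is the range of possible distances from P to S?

The maximum is all hops collinear in one direction: 61.1 + 232.3 + 124.9 = 418.3.
The longest hop is 232.3; the others sum to 186.0. Folding the others back against it leaves at least 232.3 − 186.0 = 46.3.

46.3 ≤ PS ≤ 418.3 m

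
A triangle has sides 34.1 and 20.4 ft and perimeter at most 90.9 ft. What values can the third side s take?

13.7 < s ≤ 36.4

Triangle inequality alone gives 13.7 < s < 54.5.
The perimeter condition gives s ≤ 90.9 − 34.1 − 20.4 = 36.4.
Intersecting the two: 13.7 < s ≤ 36.4.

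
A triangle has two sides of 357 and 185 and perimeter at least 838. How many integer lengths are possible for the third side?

246

Triangle inequality: 172 < x < 542. Perimeter ≥ 838 gives x ≥ 838 − 357 − 185 = 296.
So 296 ≤ x < 542; integers 296 through 541: 246 values.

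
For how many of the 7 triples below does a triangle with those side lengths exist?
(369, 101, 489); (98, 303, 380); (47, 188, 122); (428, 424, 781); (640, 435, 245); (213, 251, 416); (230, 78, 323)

(101,369,489): 101+369 ≤ 489 → not valid
(98,303,380): 98+303 > 380 → valid
(47,122,188): 47+122 ≤ 188 → not valid
(424,428,781): 424+428 > 781 → valid
(245,435,640): 245+435 > 640 → valid
(213,251,416): 213+251 > 416 → valid
(78,230,323): 78+230 ≤ 323 → not valid
4 of the 7 triples form a triangle.

4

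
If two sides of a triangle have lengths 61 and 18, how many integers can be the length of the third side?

The third side lies in the open interval (43, 79).
Integers from 44 to 78 inclusive: 78 − 44 + 1 = 35.

35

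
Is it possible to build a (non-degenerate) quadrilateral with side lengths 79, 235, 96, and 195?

A quadrilateral exists iff every side is shorter than the sum of the others — equivalently, the longest side is less than the sum of the rest.
Longest side 235 < 370 (sum of the remaining 3), so yes.

Yes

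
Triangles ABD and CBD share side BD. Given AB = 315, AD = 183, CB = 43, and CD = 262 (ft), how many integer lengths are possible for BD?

85

From triangle ABD: 132 < BD < 498.
From triangle CBD: 219 < BD < 305.
Intersection: 219 < BD < 305, so integers 220 through 304: 85 values.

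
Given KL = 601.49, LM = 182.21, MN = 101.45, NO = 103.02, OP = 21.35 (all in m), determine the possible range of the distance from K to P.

The maximum is all hops collinear in one direction: 601.49 + 182.21 + 101.45 + 103.02 + 21.35 = 1009.52.
The longest hop is 601.49; the others sum to 408.03. Folding the others back against it leaves at least 601.49 − 408.03 = 193.46.

193.46 ≤ KP ≤ 1009.52 m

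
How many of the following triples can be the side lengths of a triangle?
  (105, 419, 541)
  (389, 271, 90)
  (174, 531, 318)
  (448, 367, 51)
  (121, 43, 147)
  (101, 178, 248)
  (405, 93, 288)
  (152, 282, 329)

(105,419,541): 105+419 ≤ 541 → not valid
(90,271,389): 90+271 ≤ 389 → not valid
(174,318,531): 174+318 ≤ 531 → not valid
(51,367,448): 51+367 ≤ 448 → not valid
(43,121,147): 43+121 > 147 → valid
(101,178,248): 101+178 > 248 → valid
(93,288,405): 93+288 ≤ 405 → not valid
(152,282,329): 152+282 > 329 → valid
3 of the 8 triples form a triangle.

3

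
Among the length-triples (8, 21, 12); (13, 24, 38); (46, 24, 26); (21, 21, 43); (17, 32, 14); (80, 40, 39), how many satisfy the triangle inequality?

(8,12,21): 8+12 ≤ 21 → not valid
(13,24,38): 13+24 ≤ 38 → not valid
(24,26,46): 24+26 > 46 → valid
(21,21,43): 21+21 ≤ 43 → not valid
(14,17,32): 14+17 ≤ 32 → not valid
(39,40,80): 39+40 ≤ 80 → not valid
1 of the 6 triples forms a triangle.

1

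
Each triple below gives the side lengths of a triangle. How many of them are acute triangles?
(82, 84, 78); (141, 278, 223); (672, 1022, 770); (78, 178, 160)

(82,84,78): 78²+82² = 12808 > 7056 = 84² → acute
(141,278,223): 141²+223² = 69610 < 77284 = 278² → obtuse
(672,1022,770): 672²+770² = 1044484 = 1022² → right
(78,178,160): 78²+160² = 31684 = 178² → right
1 of the 4 is acute.

1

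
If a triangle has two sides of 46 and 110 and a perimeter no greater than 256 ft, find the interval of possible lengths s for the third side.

Triangle inequality alone gives 64 < s < 156.
The perimeter condition gives s ≤ 256 − 46 − 110 = 100.
Intersecting the two: 64 < s ≤ 100.

64 < s ≤ 100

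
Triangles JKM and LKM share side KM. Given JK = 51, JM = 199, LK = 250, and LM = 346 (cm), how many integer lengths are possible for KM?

101

From triangle JKM: 148 < KM < 250.
From triangle LKM: 96 < KM < 596.
Intersection: 148 < KM < 250, so integers 149 through 249: 101 values.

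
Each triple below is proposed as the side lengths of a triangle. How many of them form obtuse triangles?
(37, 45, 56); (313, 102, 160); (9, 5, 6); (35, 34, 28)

(37,45,56): 37²+45² = 3394 > 3136 = 56² → acute
(313,102,160): 102+160 ≤ 313, not a triangle
(9,5,6): 5²+6² = 61 < 81 = 9² → obtuse
(35,34,28): 28²+34² = 1940 > 1225 = 35² → acute
1 of the 4 is obtuse.

1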